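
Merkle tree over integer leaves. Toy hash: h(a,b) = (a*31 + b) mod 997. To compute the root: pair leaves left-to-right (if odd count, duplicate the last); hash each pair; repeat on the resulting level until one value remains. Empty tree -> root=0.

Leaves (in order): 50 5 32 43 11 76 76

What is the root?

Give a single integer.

L0: [50, 5, 32, 43, 11, 76, 76]
L1: h(50,5)=(50*31+5)%997=558 h(32,43)=(32*31+43)%997=38 h(11,76)=(11*31+76)%997=417 h(76,76)=(76*31+76)%997=438 -> [558, 38, 417, 438]
L2: h(558,38)=(558*31+38)%997=387 h(417,438)=(417*31+438)%997=404 -> [387, 404]
L3: h(387,404)=(387*31+404)%997=437 -> [437]

Answer: 437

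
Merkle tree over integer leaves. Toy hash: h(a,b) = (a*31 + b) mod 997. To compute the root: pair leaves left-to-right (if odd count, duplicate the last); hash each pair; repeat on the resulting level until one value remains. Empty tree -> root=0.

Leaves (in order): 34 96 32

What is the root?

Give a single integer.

Answer: 782

Derivation:
L0: [34, 96, 32]
L1: h(34,96)=(34*31+96)%997=153 h(32,32)=(32*31+32)%997=27 -> [153, 27]
L2: h(153,27)=(153*31+27)%997=782 -> [782]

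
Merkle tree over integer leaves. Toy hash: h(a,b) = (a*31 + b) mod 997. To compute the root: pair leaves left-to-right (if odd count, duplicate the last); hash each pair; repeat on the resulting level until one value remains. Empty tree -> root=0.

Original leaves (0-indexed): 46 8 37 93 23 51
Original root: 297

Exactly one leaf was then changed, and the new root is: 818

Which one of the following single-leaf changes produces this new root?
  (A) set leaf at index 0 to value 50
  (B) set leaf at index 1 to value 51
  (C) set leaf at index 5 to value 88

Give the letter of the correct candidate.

Original leaves: [46, 8, 37, 93, 23, 51]
Target new root: 818
Try each candidate change and compute the resulting root:
Candidate A: set leaf[0] = 50 -> leaves = [50, 8, 37, 93, 23, 51]
  L0: [50, 8, 37, 93, 23, 51]
  L1: h(50,8)=(50*31+8)%997=561 h(37,93)=(37*31+93)%997=243 h(23,51)=(23*31+51)%997=764 -> [561, 243, 764]
  L2: h(561,243)=(561*31+243)%997=685 h(764,764)=(764*31+764)%997=520 -> [685, 520]
  L3: h(685,520)=(685*31+520)%997=818 -> [818]
  root = 818 == target 818  ** MATCH **
Candidate B: set leaf[1] = 51 -> leaves = [46, 51, 37, 93, 23, 51]
  L0: [46, 51, 37, 93, 23, 51]
  L1: h(46,51)=(46*31+51)%997=480 h(37,93)=(37*31+93)%997=243 h(23,51)=(23*31+51)%997=764 -> [480, 243, 764]
  L2: h(480,243)=(480*31+243)%997=168 h(764,764)=(764*31+764)%997=520 -> [168, 520]
  L3: h(168,520)=(168*31+520)%997=743 -> [743]
  root = 743 != target 818
Candidate C: set leaf[5] = 88 -> leaves = [46, 8, 37, 93, 23, 88]
  L0: [46, 8, 37, 93, 23, 88]
  L1: h(46,8)=(46*31+8)%997=437 h(37,93)=(37*31+93)%997=243 h(23,88)=(23*31+88)%997=801 -> [437, 243, 801]
  L2: h(437,243)=(437*31+243)%997=829 h(801,801)=(801*31+801)%997=707 -> [829, 707]
  L3: h(829,707)=(829*31+707)%997=484 -> [484]
  root = 484 != target 818
Candidate A produces the target root.

Answer: A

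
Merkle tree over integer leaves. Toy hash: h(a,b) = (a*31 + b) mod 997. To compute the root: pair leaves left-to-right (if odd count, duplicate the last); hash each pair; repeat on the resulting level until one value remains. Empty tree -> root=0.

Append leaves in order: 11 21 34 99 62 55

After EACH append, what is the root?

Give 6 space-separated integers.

Answer: 11 362 346 411 457 233

Derivation:
After append 11 (leaves=[11]):
  L0: [11]
  root=11
After append 21 (leaves=[11, 21]):
  L0: [11, 21]
  L1: h(11,21)=(11*31+21)%997=362 -> [362]
  root=362
After append 34 (leaves=[11, 21, 34]):
  L0: [11, 21, 34]
  L1: h(11,21)=(11*31+21)%997=362 h(34,34)=(34*31+34)%997=91 -> [362, 91]
  L2: h(362,91)=(362*31+91)%997=346 -> [346]
  root=346
After append 99 (leaves=[11, 21, 34, 99]):
  L0: [11, 21, 34, 99]
  L1: h(11,21)=(11*31+21)%997=362 h(34,99)=(34*31+99)%997=156 -> [362, 156]
  L2: h(362,156)=(362*31+156)%997=411 -> [411]
  root=411
After append 62 (leaves=[11, 21, 34, 99, 62]):
  L0: [11, 21, 34, 99, 62]
  L1: h(11,21)=(11*31+21)%997=362 h(34,99)=(34*31+99)%997=156 h(62,62)=(62*31+62)%997=987 -> [362, 156, 987]
  L2: h(362,156)=(362*31+156)%997=411 h(987,987)=(987*31+987)%997=677 -> [411, 677]
  L3: h(411,677)=(411*31+677)%997=457 -> [457]
  root=457
After append 55 (leaves=[11, 21, 34, 99, 62, 55]):
  L0: [11, 21, 34, 99, 62, 55]
  L1: h(11,21)=(11*31+21)%997=362 h(34,99)=(34*31+99)%997=156 h(62,55)=(62*31+55)%997=980 -> [362, 156, 980]
  L2: h(362,156)=(362*31+156)%997=411 h(980,980)=(980*31+980)%997=453 -> [411, 453]
  L3: h(411,453)=(411*31+453)%997=233 -> [233]
  root=233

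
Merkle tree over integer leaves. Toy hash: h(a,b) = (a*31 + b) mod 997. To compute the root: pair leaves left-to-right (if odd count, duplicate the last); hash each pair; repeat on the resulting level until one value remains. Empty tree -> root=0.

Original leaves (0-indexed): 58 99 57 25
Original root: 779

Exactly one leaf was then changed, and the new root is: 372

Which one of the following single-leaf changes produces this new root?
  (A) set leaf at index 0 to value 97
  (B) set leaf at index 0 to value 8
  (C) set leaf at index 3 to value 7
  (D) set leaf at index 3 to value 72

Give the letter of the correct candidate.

Answer: A

Derivation:
Original leaves: [58, 99, 57, 25]
Target new root: 372
Try each candidate change and compute the resulting root:
Candidate A: set leaf[0] = 97 -> leaves = [97, 99, 57, 25]
  L0: [97, 99, 57, 25]
  L1: h(97,99)=(97*31+99)%997=115 h(57,25)=(57*31+25)%997=795 -> [115, 795]
  L2: h(115,795)=(115*31+795)%997=372 -> [372]
  root = 372 == target 372  ** MATCH **
Candidate B: set leaf[0] = 8 -> leaves = [8, 99, 57, 25]
  L0: [8, 99, 57, 25]
  L1: h(8,99)=(8*31+99)%997=347 h(57,25)=(57*31+25)%997=795 -> [347, 795]
  L2: h(347,795)=(347*31+795)%997=585 -> [585]
  root = 585 != target 372
Candidate C: set leaf[3] = 7 -> leaves = [58, 99, 57, 7]
  L0: [58, 99, 57, 7]
  L1: h(58,99)=(58*31+99)%997=900 h(57,7)=(57*31+7)%997=777 -> [900, 777]
  L2: h(900,777)=(900*31+777)%997=761 -> [761]
  root = 761 != target 372
Candidate D: set leaf[3] = 72 -> leaves = [58, 99, 57, 72]
  L0: [58, 99, 57, 72]
  L1: h(58,99)=(58*31+99)%997=900 h(57,72)=(57*31+72)%997=842 -> [900, 842]
  L2: h(900,842)=(900*31+842)%997=826 -> [826]
  root = 826 != target 372
Candidate A produces the target root.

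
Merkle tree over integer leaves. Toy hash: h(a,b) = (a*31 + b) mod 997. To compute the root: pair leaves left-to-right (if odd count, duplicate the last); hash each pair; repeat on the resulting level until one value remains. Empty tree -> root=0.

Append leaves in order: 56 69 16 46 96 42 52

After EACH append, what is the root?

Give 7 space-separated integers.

Answer: 56 808 635 665 276 542 185

Derivation:
After append 56 (leaves=[56]):
  L0: [56]
  root=56
After append 69 (leaves=[56, 69]):
  L0: [56, 69]
  L1: h(56,69)=(56*31+69)%997=808 -> [808]
  root=808
After append 16 (leaves=[56, 69, 16]):
  L0: [56, 69, 16]
  L1: h(56,69)=(56*31+69)%997=808 h(16,16)=(16*31+16)%997=512 -> [808, 512]
  L2: h(808,512)=(808*31+512)%997=635 -> [635]
  root=635
After append 46 (leaves=[56, 69, 16, 46]):
  L0: [56, 69, 16, 46]
  L1: h(56,69)=(56*31+69)%997=808 h(16,46)=(16*31+46)%997=542 -> [808, 542]
  L2: h(808,542)=(808*31+542)%997=665 -> [665]
  root=665
After append 96 (leaves=[56, 69, 16, 46, 96]):
  L0: [56, 69, 16, 46, 96]
  L1: h(56,69)=(56*31+69)%997=808 h(16,46)=(16*31+46)%997=542 h(96,96)=(96*31+96)%997=81 -> [808, 542, 81]
  L2: h(808,542)=(808*31+542)%997=665 h(81,81)=(81*31+81)%997=598 -> [665, 598]
  L3: h(665,598)=(665*31+598)%997=276 -> [276]
  root=276
After append 42 (leaves=[56, 69, 16, 46, 96, 42]):
  L0: [56, 69, 16, 46, 96, 42]
  L1: h(56,69)=(56*31+69)%997=808 h(16,46)=(16*31+46)%997=542 h(96,42)=(96*31+42)%997=27 -> [808, 542, 27]
  L2: h(808,542)=(808*31+542)%997=665 h(27,27)=(27*31+27)%997=864 -> [665, 864]
  L3: h(665,864)=(665*31+864)%997=542 -> [542]
  root=542
After append 52 (leaves=[56, 69, 16, 46, 96, 42, 52]):
  L0: [56, 69, 16, 46, 96, 42, 52]
  L1: h(56,69)=(56*31+69)%997=808 h(16,46)=(16*31+46)%997=542 h(96,42)=(96*31+42)%997=27 h(52,52)=(52*31+52)%997=667 -> [808, 542, 27, 667]
  L2: h(808,542)=(808*31+542)%997=665 h(27,667)=(27*31+667)%997=507 -> [665, 507]
  L3: h(665,507)=(665*31+507)%997=185 -> [185]
  root=185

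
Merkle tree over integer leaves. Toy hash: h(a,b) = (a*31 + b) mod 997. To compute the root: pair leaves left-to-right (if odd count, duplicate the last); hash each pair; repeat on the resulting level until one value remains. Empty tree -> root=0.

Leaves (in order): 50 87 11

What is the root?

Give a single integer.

L0: [50, 87, 11]
L1: h(50,87)=(50*31+87)%997=640 h(11,11)=(11*31+11)%997=352 -> [640, 352]
L2: h(640,352)=(640*31+352)%997=252 -> [252]

Answer: 252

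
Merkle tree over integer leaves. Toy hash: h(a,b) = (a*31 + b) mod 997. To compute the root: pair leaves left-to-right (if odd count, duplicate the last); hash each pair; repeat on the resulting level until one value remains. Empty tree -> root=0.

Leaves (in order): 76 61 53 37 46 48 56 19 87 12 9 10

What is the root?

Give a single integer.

Answer: 882

Derivation:
L0: [76, 61, 53, 37, 46, 48, 56, 19, 87, 12, 9, 10]
L1: h(76,61)=(76*31+61)%997=423 h(53,37)=(53*31+37)%997=683 h(46,48)=(46*31+48)%997=477 h(56,19)=(56*31+19)%997=758 h(87,12)=(87*31+12)%997=715 h(9,10)=(9*31+10)%997=289 -> [423, 683, 477, 758, 715, 289]
L2: h(423,683)=(423*31+683)%997=835 h(477,758)=(477*31+758)%997=590 h(715,289)=(715*31+289)%997=520 -> [835, 590, 520]
L3: h(835,590)=(835*31+590)%997=553 h(520,520)=(520*31+520)%997=688 -> [553, 688]
L4: h(553,688)=(553*31+688)%997=882 -> [882]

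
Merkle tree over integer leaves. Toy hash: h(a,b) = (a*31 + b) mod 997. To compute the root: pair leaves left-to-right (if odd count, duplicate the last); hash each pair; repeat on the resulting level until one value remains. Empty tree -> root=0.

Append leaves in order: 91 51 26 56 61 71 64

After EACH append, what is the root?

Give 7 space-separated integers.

Answer: 91 878 134 164 749 72 158

Derivation:
After append 91 (leaves=[91]):
  L0: [91]
  root=91
After append 51 (leaves=[91, 51]):
  L0: [91, 51]
  L1: h(91,51)=(91*31+51)%997=878 -> [878]
  root=878
After append 26 (leaves=[91, 51, 26]):
  L0: [91, 51, 26]
  L1: h(91,51)=(91*31+51)%997=878 h(26,26)=(26*31+26)%997=832 -> [878, 832]
  L2: h(878,832)=(878*31+832)%997=134 -> [134]
  root=134
After append 56 (leaves=[91, 51, 26, 56]):
  L0: [91, 51, 26, 56]
  L1: h(91,51)=(91*31+51)%997=878 h(26,56)=(26*31+56)%997=862 -> [878, 862]
  L2: h(878,862)=(878*31+862)%997=164 -> [164]
  root=164
After append 61 (leaves=[91, 51, 26, 56, 61]):
  L0: [91, 51, 26, 56, 61]
  L1: h(91,51)=(91*31+51)%997=878 h(26,56)=(26*31+56)%997=862 h(61,61)=(61*31+61)%997=955 -> [878, 862, 955]
  L2: h(878,862)=(878*31+862)%997=164 h(955,955)=(955*31+955)%997=650 -> [164, 650]
  L3: h(164,650)=(164*31+650)%997=749 -> [749]
  root=749
After append 71 (leaves=[91, 51, 26, 56, 61, 71]):
  L0: [91, 51, 26, 56, 61, 71]
  L1: h(91,51)=(91*31+51)%997=878 h(26,56)=(26*31+56)%997=862 h(61,71)=(61*31+71)%997=965 -> [878, 862, 965]
  L2: h(878,862)=(878*31+862)%997=164 h(965,965)=(965*31+965)%997=970 -> [164, 970]
  L3: h(164,970)=(164*31+970)%997=72 -> [72]
  root=72
After append 64 (leaves=[91, 51, 26, 56, 61, 71, 64]):
  L0: [91, 51, 26, 56, 61, 71, 64]
  L1: h(91,51)=(91*31+51)%997=878 h(26,56)=(26*31+56)%997=862 h(61,71)=(61*31+71)%997=965 h(64,64)=(64*31+64)%997=54 -> [878, 862, 965, 54]
  L2: h(878,862)=(878*31+862)%997=164 h(965,54)=(965*31+54)%997=59 -> [164, 59]
  L3: h(164,59)=(164*31+59)%997=158 -> [158]
  root=158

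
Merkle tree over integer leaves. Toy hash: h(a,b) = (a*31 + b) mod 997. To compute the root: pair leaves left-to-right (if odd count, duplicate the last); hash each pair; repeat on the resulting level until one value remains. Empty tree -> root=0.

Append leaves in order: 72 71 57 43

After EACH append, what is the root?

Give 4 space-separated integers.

After append 72 (leaves=[72]):
  L0: [72]
  root=72
After append 71 (leaves=[72, 71]):
  L0: [72, 71]
  L1: h(72,71)=(72*31+71)%997=309 -> [309]
  root=309
After append 57 (leaves=[72, 71, 57]):
  L0: [72, 71, 57]
  L1: h(72,71)=(72*31+71)%997=309 h(57,57)=(57*31+57)%997=827 -> [309, 827]
  L2: h(309,827)=(309*31+827)%997=436 -> [436]
  root=436
After append 43 (leaves=[72, 71, 57, 43]):
  L0: [72, 71, 57, 43]
  L1: h(72,71)=(72*31+71)%997=309 h(57,43)=(57*31+43)%997=813 -> [309, 813]
  L2: h(309,813)=(309*31+813)%997=422 -> [422]
  root=422

Answer: 72 309 436 422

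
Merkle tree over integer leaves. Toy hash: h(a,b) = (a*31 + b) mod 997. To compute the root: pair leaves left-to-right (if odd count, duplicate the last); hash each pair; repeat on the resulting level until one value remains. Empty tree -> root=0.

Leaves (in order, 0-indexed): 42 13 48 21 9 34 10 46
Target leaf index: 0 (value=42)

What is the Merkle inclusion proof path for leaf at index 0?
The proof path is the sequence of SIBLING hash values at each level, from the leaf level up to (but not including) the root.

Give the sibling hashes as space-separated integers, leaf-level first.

Answer: 13 512 89

Derivation:
L0 (leaves): [42, 13, 48, 21, 9, 34, 10, 46], target index=0
L1: h(42,13)=(42*31+13)%997=318 [pair 0] h(48,21)=(48*31+21)%997=512 [pair 1] h(9,34)=(9*31+34)%997=313 [pair 2] h(10,46)=(10*31+46)%997=356 [pair 3] -> [318, 512, 313, 356]
  Sibling for proof at L0: 13
L2: h(318,512)=(318*31+512)%997=400 [pair 0] h(313,356)=(313*31+356)%997=89 [pair 1] -> [400, 89]
  Sibling for proof at L1: 512
L3: h(400,89)=(400*31+89)%997=525 [pair 0] -> [525]
  Sibling for proof at L2: 89
Root: 525
Proof path (sibling hashes from leaf to root): [13, 512, 89]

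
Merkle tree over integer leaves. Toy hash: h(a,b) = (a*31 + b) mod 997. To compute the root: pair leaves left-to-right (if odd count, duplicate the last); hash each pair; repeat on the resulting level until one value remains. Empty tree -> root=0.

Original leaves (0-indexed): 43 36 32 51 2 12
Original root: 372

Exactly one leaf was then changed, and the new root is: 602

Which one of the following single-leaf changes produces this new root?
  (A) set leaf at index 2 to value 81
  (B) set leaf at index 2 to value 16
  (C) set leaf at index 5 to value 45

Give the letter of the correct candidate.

Original leaves: [43, 36, 32, 51, 2, 12]
Target new root: 602
Try each candidate change and compute the resulting root:
Candidate A: set leaf[2] = 81 -> leaves = [43, 36, 81, 51, 2, 12]
  L0: [43, 36, 81, 51, 2, 12]
  L1: h(43,36)=(43*31+36)%997=372 h(81,51)=(81*31+51)%997=568 h(2,12)=(2*31+12)%997=74 -> [372, 568, 74]
  L2: h(372,568)=(372*31+568)%997=136 h(74,74)=(74*31+74)%997=374 -> [136, 374]
  L3: h(136,374)=(136*31+374)%997=602 -> [602]
  root = 602 == target 602  ** MATCH **
Candidate B: set leaf[2] = 16 -> leaves = [43, 36, 16, 51, 2, 12]
  L0: [43, 36, 16, 51, 2, 12]
  L1: h(43,36)=(43*31+36)%997=372 h(16,51)=(16*31+51)%997=547 h(2,12)=(2*31+12)%997=74 -> [372, 547, 74]
  L2: h(372,547)=(372*31+547)%997=115 h(74,74)=(74*31+74)%997=374 -> [115, 374]
  L3: h(115,374)=(115*31+374)%997=948 -> [948]
  root = 948 != target 602
Candidate C: set leaf[5] = 45 -> leaves = [43, 36, 32, 51, 2, 45]
  L0: [43, 36, 32, 51, 2, 45]
  L1: h(43,36)=(43*31+36)%997=372 h(32,51)=(32*31+51)%997=46 h(2,45)=(2*31+45)%997=107 -> [372, 46, 107]
  L2: h(372,46)=(372*31+46)%997=611 h(107,107)=(107*31+107)%997=433 -> [611, 433]
  L3: h(611,433)=(611*31+433)%997=431 -> [431]
  root = 431 != target 602
Candidate A produces the target root.

Answer: A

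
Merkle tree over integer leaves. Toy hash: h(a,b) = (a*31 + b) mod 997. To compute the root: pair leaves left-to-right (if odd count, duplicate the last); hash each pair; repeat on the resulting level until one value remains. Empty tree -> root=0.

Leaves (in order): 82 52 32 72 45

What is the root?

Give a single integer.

L0: [82, 52, 32, 72, 45]
L1: h(82,52)=(82*31+52)%997=600 h(32,72)=(32*31+72)%997=67 h(45,45)=(45*31+45)%997=443 -> [600, 67, 443]
L2: h(600,67)=(600*31+67)%997=721 h(443,443)=(443*31+443)%997=218 -> [721, 218]
L3: h(721,218)=(721*31+218)%997=635 -> [635]

Answer: 635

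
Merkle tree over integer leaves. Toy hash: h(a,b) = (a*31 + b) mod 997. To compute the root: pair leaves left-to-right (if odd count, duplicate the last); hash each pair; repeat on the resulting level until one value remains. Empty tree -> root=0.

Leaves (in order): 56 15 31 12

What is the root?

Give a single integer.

L0: [56, 15, 31, 12]
L1: h(56,15)=(56*31+15)%997=754 h(31,12)=(31*31+12)%997=973 -> [754, 973]
L2: h(754,973)=(754*31+973)%997=419 -> [419]

Answer: 419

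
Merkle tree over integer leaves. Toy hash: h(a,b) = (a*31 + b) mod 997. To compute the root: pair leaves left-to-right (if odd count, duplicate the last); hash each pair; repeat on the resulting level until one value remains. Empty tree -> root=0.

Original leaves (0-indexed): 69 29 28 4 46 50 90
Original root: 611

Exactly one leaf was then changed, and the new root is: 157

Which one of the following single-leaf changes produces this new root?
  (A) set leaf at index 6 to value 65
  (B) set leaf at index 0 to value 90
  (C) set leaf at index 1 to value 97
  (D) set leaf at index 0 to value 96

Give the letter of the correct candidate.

Original leaves: [69, 29, 28, 4, 46, 50, 90]
Target new root: 157
Try each candidate change and compute the resulting root:
Candidate A: set leaf[6] = 65 -> leaves = [69, 29, 28, 4, 46, 50, 65]
  L0: [69, 29, 28, 4, 46, 50, 65]
  L1: h(69,29)=(69*31+29)%997=174 h(28,4)=(28*31+4)%997=872 h(46,50)=(46*31+50)%997=479 h(65,65)=(65*31+65)%997=86 -> [174, 872, 479, 86]
  L2: h(174,872)=(174*31+872)%997=284 h(479,86)=(479*31+86)%997=977 -> [284, 977]
  L3: h(284,977)=(284*31+977)%997=808 -> [808]
  root = 808 != target 157
Candidate B: set leaf[0] = 90 -> leaves = [90, 29, 28, 4, 46, 50, 90]
  L0: [90, 29, 28, 4, 46, 50, 90]
  L1: h(90,29)=(90*31+29)%997=825 h(28,4)=(28*31+4)%997=872 h(46,50)=(46*31+50)%997=479 h(90,90)=(90*31+90)%997=886 -> [825, 872, 479, 886]
  L2: h(825,872)=(825*31+872)%997=525 h(479,886)=(479*31+886)%997=780 -> [525, 780]
  L3: h(525,780)=(525*31+780)%997=106 -> [106]
  root = 106 != target 157
Candidate C: set leaf[1] = 97 -> leaves = [69, 97, 28, 4, 46, 50, 90]
  L0: [69, 97, 28, 4, 46, 50, 90]
  L1: h(69,97)=(69*31+97)%997=242 h(28,4)=(28*31+4)%997=872 h(46,50)=(46*31+50)%997=479 h(90,90)=(90*31+90)%997=886 -> [242, 872, 479, 886]
  L2: h(242,872)=(242*31+872)%997=398 h(479,886)=(479*31+886)%997=780 -> [398, 780]
  L3: h(398,780)=(398*31+780)%997=157 -> [157]
  root = 157 == target 157  ** MATCH **
Candidate D: set leaf[0] = 96 -> leaves = [96, 29, 28, 4, 46, 50, 90]
  L0: [96, 29, 28, 4, 46, 50, 90]
  L1: h(96,29)=(96*31+29)%997=14 h(28,4)=(28*31+4)%997=872 h(46,50)=(46*31+50)%997=479 h(90,90)=(90*31+90)%997=886 -> [14, 872, 479, 886]
  L2: h(14,872)=(14*31+872)%997=309 h(479,886)=(479*31+886)%997=780 -> [309, 780]
  L3: h(309,780)=(309*31+780)%997=389 -> [389]
  root = 389 != target 157
Candidate C produces the target root.

Answer: C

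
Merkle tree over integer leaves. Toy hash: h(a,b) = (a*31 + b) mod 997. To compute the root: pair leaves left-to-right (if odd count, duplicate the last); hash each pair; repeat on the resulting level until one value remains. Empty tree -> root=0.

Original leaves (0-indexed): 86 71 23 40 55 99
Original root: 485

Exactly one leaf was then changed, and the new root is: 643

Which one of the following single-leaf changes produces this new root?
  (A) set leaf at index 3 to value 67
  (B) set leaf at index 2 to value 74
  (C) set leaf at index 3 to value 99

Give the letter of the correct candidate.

Answer: B

Derivation:
Original leaves: [86, 71, 23, 40, 55, 99]
Target new root: 643
Try each candidate change and compute the resulting root:
Candidate A: set leaf[3] = 67 -> leaves = [86, 71, 23, 67, 55, 99]
  L0: [86, 71, 23, 67, 55, 99]
  L1: h(86,71)=(86*31+71)%997=743 h(23,67)=(23*31+67)%997=780 h(55,99)=(55*31+99)%997=807 -> [743, 780, 807]
  L2: h(743,780)=(743*31+780)%997=882 h(807,807)=(807*31+807)%997=899 -> [882, 899]
  L3: h(882,899)=(882*31+899)%997=325 -> [325]
  root = 325 != target 643
Candidate B: set leaf[2] = 74 -> leaves = [86, 71, 74, 40, 55, 99]
  L0: [86, 71, 74, 40, 55, 99]
  L1: h(86,71)=(86*31+71)%997=743 h(74,40)=(74*31+40)%997=340 h(55,99)=(55*31+99)%997=807 -> [743, 340, 807]
  L2: h(743,340)=(743*31+340)%997=442 h(807,807)=(807*31+807)%997=899 -> [442, 899]
  L3: h(442,899)=(442*31+899)%997=643 -> [643]
  root = 643 == target 643  ** MATCH **
Candidate C: set leaf[3] = 99 -> leaves = [86, 71, 23, 99, 55, 99]
  L0: [86, 71, 23, 99, 55, 99]
  L1: h(86,71)=(86*31+71)%997=743 h(23,99)=(23*31+99)%997=812 h(55,99)=(55*31+99)%997=807 -> [743, 812, 807]
  L2: h(743,812)=(743*31+812)%997=914 h(807,807)=(807*31+807)%997=899 -> [914, 899]
  L3: h(914,899)=(914*31+899)%997=320 -> [320]
  root = 320 != target 643
Candidate B produces the target root.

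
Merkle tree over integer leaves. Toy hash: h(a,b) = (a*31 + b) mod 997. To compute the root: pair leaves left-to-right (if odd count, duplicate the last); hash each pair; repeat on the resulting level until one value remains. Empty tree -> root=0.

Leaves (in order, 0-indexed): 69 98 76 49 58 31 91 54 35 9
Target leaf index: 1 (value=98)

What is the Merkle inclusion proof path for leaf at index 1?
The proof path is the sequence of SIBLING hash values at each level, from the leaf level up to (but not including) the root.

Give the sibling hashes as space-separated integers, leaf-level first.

L0 (leaves): [69, 98, 76, 49, 58, 31, 91, 54, 35, 9], target index=1
L1: h(69,98)=(69*31+98)%997=243 [pair 0] h(76,49)=(76*31+49)%997=411 [pair 1] h(58,31)=(58*31+31)%997=832 [pair 2] h(91,54)=(91*31+54)%997=881 [pair 3] h(35,9)=(35*31+9)%997=97 [pair 4] -> [243, 411, 832, 881, 97]
  Sibling for proof at L0: 69
L2: h(243,411)=(243*31+411)%997=965 [pair 0] h(832,881)=(832*31+881)%997=751 [pair 1] h(97,97)=(97*31+97)%997=113 [pair 2] -> [965, 751, 113]
  Sibling for proof at L1: 411
L3: h(965,751)=(965*31+751)%997=756 [pair 0] h(113,113)=(113*31+113)%997=625 [pair 1] -> [756, 625]
  Sibling for proof at L2: 751
L4: h(756,625)=(756*31+625)%997=133 [pair 0] -> [133]
  Sibling for proof at L3: 625
Root: 133
Proof path (sibling hashes from leaf to root): [69, 411, 751, 625]

Answer: 69 411 751 625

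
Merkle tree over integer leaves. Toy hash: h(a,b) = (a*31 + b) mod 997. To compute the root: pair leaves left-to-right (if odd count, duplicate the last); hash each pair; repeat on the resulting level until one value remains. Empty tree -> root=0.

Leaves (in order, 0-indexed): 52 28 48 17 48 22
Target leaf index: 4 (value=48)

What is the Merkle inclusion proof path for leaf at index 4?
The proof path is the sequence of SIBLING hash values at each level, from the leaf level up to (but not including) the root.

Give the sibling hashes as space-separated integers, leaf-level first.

Answer: 22 513 501

Derivation:
L0 (leaves): [52, 28, 48, 17, 48, 22], target index=4
L1: h(52,28)=(52*31+28)%997=643 [pair 0] h(48,17)=(48*31+17)%997=508 [pair 1] h(48,22)=(48*31+22)%997=513 [pair 2] -> [643, 508, 513]
  Sibling for proof at L0: 22
L2: h(643,508)=(643*31+508)%997=501 [pair 0] h(513,513)=(513*31+513)%997=464 [pair 1] -> [501, 464]
  Sibling for proof at L1: 513
L3: h(501,464)=(501*31+464)%997=43 [pair 0] -> [43]
  Sibling for proof at L2: 501
Root: 43
Proof path (sibling hashes from leaf to root): [22, 513, 501]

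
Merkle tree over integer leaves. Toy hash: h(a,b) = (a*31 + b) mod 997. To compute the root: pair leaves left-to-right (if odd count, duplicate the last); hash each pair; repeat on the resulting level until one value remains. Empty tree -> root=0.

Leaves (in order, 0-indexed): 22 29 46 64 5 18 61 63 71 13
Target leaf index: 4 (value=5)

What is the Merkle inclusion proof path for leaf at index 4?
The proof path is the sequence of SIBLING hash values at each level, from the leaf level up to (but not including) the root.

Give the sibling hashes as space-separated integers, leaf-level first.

Answer: 18 957 600 955

Derivation:
L0 (leaves): [22, 29, 46, 64, 5, 18, 61, 63, 71, 13], target index=4
L1: h(22,29)=(22*31+29)%997=711 [pair 0] h(46,64)=(46*31+64)%997=493 [pair 1] h(5,18)=(5*31+18)%997=173 [pair 2] h(61,63)=(61*31+63)%997=957 [pair 3] h(71,13)=(71*31+13)%997=220 [pair 4] -> [711, 493, 173, 957, 220]
  Sibling for proof at L0: 18
L2: h(711,493)=(711*31+493)%997=600 [pair 0] h(173,957)=(173*31+957)%997=338 [pair 1] h(220,220)=(220*31+220)%997=61 [pair 2] -> [600, 338, 61]
  Sibling for proof at L1: 957
L3: h(600,338)=(600*31+338)%997=992 [pair 0] h(61,61)=(61*31+61)%997=955 [pair 1] -> [992, 955]
  Sibling for proof at L2: 600
L4: h(992,955)=(992*31+955)%997=800 [pair 0] -> [800]
  Sibling for proof at L3: 955
Root: 800
Proof path (sibling hashes from leaf to root): [18, 957, 600, 955]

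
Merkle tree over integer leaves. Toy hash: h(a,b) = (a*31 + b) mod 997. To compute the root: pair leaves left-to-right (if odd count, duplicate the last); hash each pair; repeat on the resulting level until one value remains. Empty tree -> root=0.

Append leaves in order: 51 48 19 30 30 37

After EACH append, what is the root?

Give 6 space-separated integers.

Answer: 51 632 260 271 238 462

Derivation:
After append 51 (leaves=[51]):
  L0: [51]
  root=51
After append 48 (leaves=[51, 48]):
  L0: [51, 48]
  L1: h(51,48)=(51*31+48)%997=632 -> [632]
  root=632
After append 19 (leaves=[51, 48, 19]):
  L0: [51, 48, 19]
  L1: h(51,48)=(51*31+48)%997=632 h(19,19)=(19*31+19)%997=608 -> [632, 608]
  L2: h(632,608)=(632*31+608)%997=260 -> [260]
  root=260
After append 30 (leaves=[51, 48, 19, 30]):
  L0: [51, 48, 19, 30]
  L1: h(51,48)=(51*31+48)%997=632 h(19,30)=(19*31+30)%997=619 -> [632, 619]
  L2: h(632,619)=(632*31+619)%997=271 -> [271]
  root=271
After append 30 (leaves=[51, 48, 19, 30, 30]):
  L0: [51, 48, 19, 30, 30]
  L1: h(51,48)=(51*31+48)%997=632 h(19,30)=(19*31+30)%997=619 h(30,30)=(30*31+30)%997=960 -> [632, 619, 960]
  L2: h(632,619)=(632*31+619)%997=271 h(960,960)=(960*31+960)%997=810 -> [271, 810]
  L3: h(271,810)=(271*31+810)%997=238 -> [238]
  root=238
After append 37 (leaves=[51, 48, 19, 30, 30, 37]):
  L0: [51, 48, 19, 30, 30, 37]
  L1: h(51,48)=(51*31+48)%997=632 h(19,30)=(19*31+30)%997=619 h(30,37)=(30*31+37)%997=967 -> [632, 619, 967]
  L2: h(632,619)=(632*31+619)%997=271 h(967,967)=(967*31+967)%997=37 -> [271, 37]
  L3: h(271,37)=(271*31+37)%997=462 -> [462]
  root=462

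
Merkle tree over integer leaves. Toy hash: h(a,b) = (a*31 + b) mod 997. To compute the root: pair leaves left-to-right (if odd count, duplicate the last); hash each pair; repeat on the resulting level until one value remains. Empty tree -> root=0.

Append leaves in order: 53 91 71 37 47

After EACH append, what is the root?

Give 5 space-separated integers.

After append 53 (leaves=[53]):
  L0: [53]
  root=53
After append 91 (leaves=[53, 91]):
  L0: [53, 91]
  L1: h(53,91)=(53*31+91)%997=737 -> [737]
  root=737
After append 71 (leaves=[53, 91, 71]):
  L0: [53, 91, 71]
  L1: h(53,91)=(53*31+91)%997=737 h(71,71)=(71*31+71)%997=278 -> [737, 278]
  L2: h(737,278)=(737*31+278)%997=194 -> [194]
  root=194
After append 37 (leaves=[53, 91, 71, 37]):
  L0: [53, 91, 71, 37]
  L1: h(53,91)=(53*31+91)%997=737 h(71,37)=(71*31+37)%997=244 -> [737, 244]
  L2: h(737,244)=(737*31+244)%997=160 -> [160]
  root=160
After append 47 (leaves=[53, 91, 71, 37, 47]):
  L0: [53, 91, 71, 37, 47]
  L1: h(53,91)=(53*31+91)%997=737 h(71,37)=(71*31+37)%997=244 h(47,47)=(47*31+47)%997=507 -> [737, 244, 507]
  L2: h(737,244)=(737*31+244)%997=160 h(507,507)=(507*31+507)%997=272 -> [160, 272]
  L3: h(160,272)=(160*31+272)%997=247 -> [247]
  root=247

Answer: 53 737 194 160 247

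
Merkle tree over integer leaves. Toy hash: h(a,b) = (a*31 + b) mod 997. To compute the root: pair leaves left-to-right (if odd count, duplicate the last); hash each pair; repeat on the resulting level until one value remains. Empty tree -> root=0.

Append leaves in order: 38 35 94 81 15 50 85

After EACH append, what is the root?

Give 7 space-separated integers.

After append 38 (leaves=[38]):
  L0: [38]
  root=38
After append 35 (leaves=[38, 35]):
  L0: [38, 35]
  L1: h(38,35)=(38*31+35)%997=216 -> [216]
  root=216
After append 94 (leaves=[38, 35, 94]):
  L0: [38, 35, 94]
  L1: h(38,35)=(38*31+35)%997=216 h(94,94)=(94*31+94)%997=17 -> [216, 17]
  L2: h(216,17)=(216*31+17)%997=731 -> [731]
  root=731
After append 81 (leaves=[38, 35, 94, 81]):
  L0: [38, 35, 94, 81]
  L1: h(38,35)=(38*31+35)%997=216 h(94,81)=(94*31+81)%997=4 -> [216, 4]
  L2: h(216,4)=(216*31+4)%997=718 -> [718]
  root=718
After append 15 (leaves=[38, 35, 94, 81, 15]):
  L0: [38, 35, 94, 81, 15]
  L1: h(38,35)=(38*31+35)%997=216 h(94,81)=(94*31+81)%997=4 h(15,15)=(15*31+15)%997=480 -> [216, 4, 480]
  L2: h(216,4)=(216*31+4)%997=718 h(480,480)=(480*31+480)%997=405 -> [718, 405]
  L3: h(718,405)=(718*31+405)%997=729 -> [729]
  root=729
After append 50 (leaves=[38, 35, 94, 81, 15, 50]):
  L0: [38, 35, 94, 81, 15, 50]
  L1: h(38,35)=(38*31+35)%997=216 h(94,81)=(94*31+81)%997=4 h(15,50)=(15*31+50)%997=515 -> [216, 4, 515]
  L2: h(216,4)=(216*31+4)%997=718 h(515,515)=(515*31+515)%997=528 -> [718, 528]
  L3: h(718,528)=(718*31+528)%997=852 -> [852]
  root=852
After append 85 (leaves=[38, 35, 94, 81, 15, 50, 85]):
  L0: [38, 35, 94, 81, 15, 50, 85]
  L1: h(38,35)=(38*31+35)%997=216 h(94,81)=(94*31+81)%997=4 h(15,50)=(15*31+50)%997=515 h(85,85)=(85*31+85)%997=726 -> [216, 4, 515, 726]
  L2: h(216,4)=(216*31+4)%997=718 h(515,726)=(515*31+726)%997=739 -> [718, 739]
  L3: h(718,739)=(718*31+739)%997=66 -> [66]
  root=66

Answer: 38 216 731 718 729 852 66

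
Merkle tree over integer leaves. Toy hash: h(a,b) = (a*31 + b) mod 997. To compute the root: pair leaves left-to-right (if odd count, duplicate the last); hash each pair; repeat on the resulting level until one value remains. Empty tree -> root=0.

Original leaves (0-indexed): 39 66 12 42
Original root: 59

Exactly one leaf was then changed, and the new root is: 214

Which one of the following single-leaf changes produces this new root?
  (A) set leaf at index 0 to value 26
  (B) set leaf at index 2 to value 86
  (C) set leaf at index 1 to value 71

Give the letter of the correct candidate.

Answer: C

Derivation:
Original leaves: [39, 66, 12, 42]
Target new root: 214
Try each candidate change and compute the resulting root:
Candidate A: set leaf[0] = 26 -> leaves = [26, 66, 12, 42]
  L0: [26, 66, 12, 42]
  L1: h(26,66)=(26*31+66)%997=872 h(12,42)=(12*31+42)%997=414 -> [872, 414]
  L2: h(872,414)=(872*31+414)%997=527 -> [527]
  root = 527 != target 214
Candidate B: set leaf[2] = 86 -> leaves = [39, 66, 86, 42]
  L0: [39, 66, 86, 42]
  L1: h(39,66)=(39*31+66)%997=278 h(86,42)=(86*31+42)%997=714 -> [278, 714]
  L2: h(278,714)=(278*31+714)%997=359 -> [359]
  root = 359 != target 214
Candidate C: set leaf[1] = 71 -> leaves = [39, 71, 12, 42]
  L0: [39, 71, 12, 42]
  L1: h(39,71)=(39*31+71)%997=283 h(12,42)=(12*31+42)%997=414 -> [283, 414]
  L2: h(283,414)=(283*31+414)%997=214 -> [214]
  root = 214 == target 214  ** MATCH **
Candidate C produces the target root.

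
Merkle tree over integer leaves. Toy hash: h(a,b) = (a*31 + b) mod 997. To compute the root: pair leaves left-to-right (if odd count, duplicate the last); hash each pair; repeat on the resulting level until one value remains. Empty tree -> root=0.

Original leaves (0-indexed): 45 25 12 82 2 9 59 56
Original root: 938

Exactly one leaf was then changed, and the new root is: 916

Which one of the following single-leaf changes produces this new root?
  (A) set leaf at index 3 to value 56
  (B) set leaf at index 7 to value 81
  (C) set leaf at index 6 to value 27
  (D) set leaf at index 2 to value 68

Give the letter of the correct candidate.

Answer: D

Derivation:
Original leaves: [45, 25, 12, 82, 2, 9, 59, 56]
Target new root: 916
Try each candidate change and compute the resulting root:
Candidate A: set leaf[3] = 56 -> leaves = [45, 25, 12, 56, 2, 9, 59, 56]
  L0: [45, 25, 12, 56, 2, 9, 59, 56]
  L1: h(45,25)=(45*31+25)%997=423 h(12,56)=(12*31+56)%997=428 h(2,9)=(2*31+9)%997=71 h(59,56)=(59*31+56)%997=888 -> [423, 428, 71, 888]
  L2: h(423,428)=(423*31+428)%997=580 h(71,888)=(71*31+888)%997=98 -> [580, 98]
  L3: h(580,98)=(580*31+98)%997=132 -> [132]
  root = 132 != target 916
Candidate B: set leaf[7] = 81 -> leaves = [45, 25, 12, 82, 2, 9, 59, 81]
  L0: [45, 25, 12, 82, 2, 9, 59, 81]
  L1: h(45,25)=(45*31+25)%997=423 h(12,82)=(12*31+82)%997=454 h(2,9)=(2*31+9)%997=71 h(59,81)=(59*31+81)%997=913 -> [423, 454, 71, 913]
  L2: h(423,454)=(423*31+454)%997=606 h(71,913)=(71*31+913)%997=123 -> [606, 123]
  L3: h(606,123)=(606*31+123)%997=963 -> [963]
  root = 963 != target 916
Candidate C: set leaf[6] = 27 -> leaves = [45, 25, 12, 82, 2, 9, 27, 56]
  L0: [45, 25, 12, 82, 2, 9, 27, 56]
  L1: h(45,25)=(45*31+25)%997=423 h(12,82)=(12*31+82)%997=454 h(2,9)=(2*31+9)%997=71 h(27,56)=(27*31+56)%997=893 -> [423, 454, 71, 893]
  L2: h(423,454)=(423*31+454)%997=606 h(71,893)=(71*31+893)%997=103 -> [606, 103]
  L3: h(606,103)=(606*31+103)%997=943 -> [943]
  root = 943 != target 916
Candidate D: set leaf[2] = 68 -> leaves = [45, 25, 68, 82, 2, 9, 59, 56]
  L0: [45, 25, 68, 82, 2, 9, 59, 56]
  L1: h(45,25)=(45*31+25)%997=423 h(68,82)=(68*31+82)%997=196 h(2,9)=(2*31+9)%997=71 h(59,56)=(59*31+56)%997=888 -> [423, 196, 71, 888]
  L2: h(423,196)=(423*31+196)%997=348 h(71,888)=(71*31+888)%997=98 -> [348, 98]
  L3: h(348,98)=(348*31+98)%997=916 -> [916]
  root = 916 == target 916  ** MATCH **
Candidate D produces the target root.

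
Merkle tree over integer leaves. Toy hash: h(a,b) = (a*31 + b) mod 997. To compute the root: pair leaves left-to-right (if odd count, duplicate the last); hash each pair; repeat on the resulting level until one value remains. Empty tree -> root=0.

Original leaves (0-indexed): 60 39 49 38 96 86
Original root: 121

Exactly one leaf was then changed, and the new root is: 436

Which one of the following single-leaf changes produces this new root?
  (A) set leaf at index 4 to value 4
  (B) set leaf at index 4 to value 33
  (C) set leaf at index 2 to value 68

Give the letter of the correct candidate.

Original leaves: [60, 39, 49, 38, 96, 86]
Target new root: 436
Try each candidate change and compute the resulting root:
Candidate A: set leaf[4] = 4 -> leaves = [60, 39, 49, 38, 4, 86]
  L0: [60, 39, 49, 38, 4, 86]
  L1: h(60,39)=(60*31+39)%997=902 h(49,38)=(49*31+38)%997=560 h(4,86)=(4*31+86)%997=210 -> [902, 560, 210]
  L2: h(902,560)=(902*31+560)%997=606 h(210,210)=(210*31+210)%997=738 -> [606, 738]
  L3: h(606,738)=(606*31+738)%997=581 -> [581]
  root = 581 != target 436
Candidate B: set leaf[4] = 33 -> leaves = [60, 39, 49, 38, 33, 86]
  L0: [60, 39, 49, 38, 33, 86]
  L1: h(60,39)=(60*31+39)%997=902 h(49,38)=(49*31+38)%997=560 h(33,86)=(33*31+86)%997=112 -> [902, 560, 112]
  L2: h(902,560)=(902*31+560)%997=606 h(112,112)=(112*31+112)%997=593 -> [606, 593]
  L3: h(606,593)=(606*31+593)%997=436 -> [436]
  root = 436 == target 436  ** MATCH **
Candidate C: set leaf[2] = 68 -> leaves = [60, 39, 68, 38, 96, 86]
  L0: [60, 39, 68, 38, 96, 86]
  L1: h(60,39)=(60*31+39)%997=902 h(68,38)=(68*31+38)%997=152 h(96,86)=(96*31+86)%997=71 -> [902, 152, 71]
  L2: h(902,152)=(902*31+152)%997=198 h(71,71)=(71*31+71)%997=278 -> [198, 278]
  L3: h(198,278)=(198*31+278)%997=434 -> [434]
  root = 434 != target 436
Candidate B produces the target root.

Answer: B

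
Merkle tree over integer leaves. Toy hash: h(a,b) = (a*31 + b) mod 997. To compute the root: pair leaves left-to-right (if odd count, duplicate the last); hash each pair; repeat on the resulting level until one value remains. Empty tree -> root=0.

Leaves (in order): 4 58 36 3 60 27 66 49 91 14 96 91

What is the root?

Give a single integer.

L0: [4, 58, 36, 3, 60, 27, 66, 49, 91, 14, 96, 91]
L1: h(4,58)=(4*31+58)%997=182 h(36,3)=(36*31+3)%997=122 h(60,27)=(60*31+27)%997=890 h(66,49)=(66*31+49)%997=101 h(91,14)=(91*31+14)%997=841 h(96,91)=(96*31+91)%997=76 -> [182, 122, 890, 101, 841, 76]
L2: h(182,122)=(182*31+122)%997=779 h(890,101)=(890*31+101)%997=772 h(841,76)=(841*31+76)%997=225 -> [779, 772, 225]
L3: h(779,772)=(779*31+772)%997=993 h(225,225)=(225*31+225)%997=221 -> [993, 221]
L4: h(993,221)=(993*31+221)%997=97 -> [97]

Answer: 97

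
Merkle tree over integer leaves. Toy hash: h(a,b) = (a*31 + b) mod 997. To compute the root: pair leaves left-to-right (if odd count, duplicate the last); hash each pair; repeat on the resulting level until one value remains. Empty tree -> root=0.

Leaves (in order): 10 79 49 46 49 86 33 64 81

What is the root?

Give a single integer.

Answer: 99

Derivation:
L0: [10, 79, 49, 46, 49, 86, 33, 64, 81]
L1: h(10,79)=(10*31+79)%997=389 h(49,46)=(49*31+46)%997=568 h(49,86)=(49*31+86)%997=608 h(33,64)=(33*31+64)%997=90 h(81,81)=(81*31+81)%997=598 -> [389, 568, 608, 90, 598]
L2: h(389,568)=(389*31+568)%997=663 h(608,90)=(608*31+90)%997=992 h(598,598)=(598*31+598)%997=193 -> [663, 992, 193]
L3: h(663,992)=(663*31+992)%997=608 h(193,193)=(193*31+193)%997=194 -> [608, 194]
L4: h(608,194)=(608*31+194)%997=99 -> [99]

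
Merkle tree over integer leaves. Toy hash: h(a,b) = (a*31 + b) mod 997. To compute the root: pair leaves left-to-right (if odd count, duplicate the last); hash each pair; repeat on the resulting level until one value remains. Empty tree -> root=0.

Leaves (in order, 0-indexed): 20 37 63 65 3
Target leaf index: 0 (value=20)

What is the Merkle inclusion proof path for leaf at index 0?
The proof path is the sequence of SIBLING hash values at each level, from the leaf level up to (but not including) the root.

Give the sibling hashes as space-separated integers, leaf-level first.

Answer: 37 24 81

Derivation:
L0 (leaves): [20, 37, 63, 65, 3], target index=0
L1: h(20,37)=(20*31+37)%997=657 [pair 0] h(63,65)=(63*31+65)%997=24 [pair 1] h(3,3)=(3*31+3)%997=96 [pair 2] -> [657, 24, 96]
  Sibling for proof at L0: 37
L2: h(657,24)=(657*31+24)%997=451 [pair 0] h(96,96)=(96*31+96)%997=81 [pair 1] -> [451, 81]
  Sibling for proof at L1: 24
L3: h(451,81)=(451*31+81)%997=104 [pair 0] -> [104]
  Sibling for proof at L2: 81
Root: 104
Proof path (sibling hashes from leaf to root): [37, 24, 81]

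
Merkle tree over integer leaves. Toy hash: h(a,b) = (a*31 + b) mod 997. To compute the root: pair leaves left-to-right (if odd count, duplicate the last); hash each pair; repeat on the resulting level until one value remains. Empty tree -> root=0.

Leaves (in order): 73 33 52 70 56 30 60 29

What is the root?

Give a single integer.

L0: [73, 33, 52, 70, 56, 30, 60, 29]
L1: h(73,33)=(73*31+33)%997=302 h(52,70)=(52*31+70)%997=685 h(56,30)=(56*31+30)%997=769 h(60,29)=(60*31+29)%997=892 -> [302, 685, 769, 892]
L2: h(302,685)=(302*31+685)%997=77 h(769,892)=(769*31+892)%997=803 -> [77, 803]
L3: h(77,803)=(77*31+803)%997=199 -> [199]

Answer: 199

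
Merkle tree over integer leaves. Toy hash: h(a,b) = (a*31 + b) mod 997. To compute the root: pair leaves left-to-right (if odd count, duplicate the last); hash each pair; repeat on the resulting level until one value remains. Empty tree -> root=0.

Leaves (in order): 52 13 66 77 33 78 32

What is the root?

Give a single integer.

L0: [52, 13, 66, 77, 33, 78, 32]
L1: h(52,13)=(52*31+13)%997=628 h(66,77)=(66*31+77)%997=129 h(33,78)=(33*31+78)%997=104 h(32,32)=(32*31+32)%997=27 -> [628, 129, 104, 27]
L2: h(628,129)=(628*31+129)%997=654 h(104,27)=(104*31+27)%997=260 -> [654, 260]
L3: h(654,260)=(654*31+260)%997=594 -> [594]

Answer: 594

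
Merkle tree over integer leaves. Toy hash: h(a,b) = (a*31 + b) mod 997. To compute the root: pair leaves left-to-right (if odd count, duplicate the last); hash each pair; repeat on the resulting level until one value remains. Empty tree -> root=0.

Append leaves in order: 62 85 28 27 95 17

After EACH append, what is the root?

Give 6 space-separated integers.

Answer: 62 13 302 301 929 427

Derivation:
After append 62 (leaves=[62]):
  L0: [62]
  root=62
After append 85 (leaves=[62, 85]):
  L0: [62, 85]
  L1: h(62,85)=(62*31+85)%997=13 -> [13]
  root=13
After append 28 (leaves=[62, 85, 28]):
  L0: [62, 85, 28]
  L1: h(62,85)=(62*31+85)%997=13 h(28,28)=(28*31+28)%997=896 -> [13, 896]
  L2: h(13,896)=(13*31+896)%997=302 -> [302]
  root=302
After append 27 (leaves=[62, 85, 28, 27]):
  L0: [62, 85, 28, 27]
  L1: h(62,85)=(62*31+85)%997=13 h(28,27)=(28*31+27)%997=895 -> [13, 895]
  L2: h(13,895)=(13*31+895)%997=301 -> [301]
  root=301
After append 95 (leaves=[62, 85, 28, 27, 95]):
  L0: [62, 85, 28, 27, 95]
  L1: h(62,85)=(62*31+85)%997=13 h(28,27)=(28*31+27)%997=895 h(95,95)=(95*31+95)%997=49 -> [13, 895, 49]
  L2: h(13,895)=(13*31+895)%997=301 h(49,49)=(49*31+49)%997=571 -> [301, 571]
  L3: h(301,571)=(301*31+571)%997=929 -> [929]
  root=929
After append 17 (leaves=[62, 85, 28, 27, 95, 17]):
  L0: [62, 85, 28, 27, 95, 17]
  L1: h(62,85)=(62*31+85)%997=13 h(28,27)=(28*31+27)%997=895 h(95,17)=(95*31+17)%997=968 -> [13, 895, 968]
  L2: h(13,895)=(13*31+895)%997=301 h(968,968)=(968*31+968)%997=69 -> [301, 69]
  L3: h(301,69)=(301*31+69)%997=427 -> [427]
  root=427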